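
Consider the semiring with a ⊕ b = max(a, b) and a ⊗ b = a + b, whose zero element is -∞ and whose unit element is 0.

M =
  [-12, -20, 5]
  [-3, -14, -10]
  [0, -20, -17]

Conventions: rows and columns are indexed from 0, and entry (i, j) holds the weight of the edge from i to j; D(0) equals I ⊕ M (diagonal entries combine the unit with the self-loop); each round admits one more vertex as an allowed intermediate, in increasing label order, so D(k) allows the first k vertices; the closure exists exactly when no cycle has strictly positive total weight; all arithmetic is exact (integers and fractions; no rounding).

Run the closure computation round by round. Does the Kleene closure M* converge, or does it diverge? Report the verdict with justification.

D(0):
  [0, -20, 5]
  [-3, 0, -10]
  [0, -20, 0]
Detection: at round 1, diagonal entry (2, 2) turns strictly positive.
Key observation: the cycle 2->0->2 has total weight 0 + 5, which is strictly positive.
Answer: DIVERGES — positive cycle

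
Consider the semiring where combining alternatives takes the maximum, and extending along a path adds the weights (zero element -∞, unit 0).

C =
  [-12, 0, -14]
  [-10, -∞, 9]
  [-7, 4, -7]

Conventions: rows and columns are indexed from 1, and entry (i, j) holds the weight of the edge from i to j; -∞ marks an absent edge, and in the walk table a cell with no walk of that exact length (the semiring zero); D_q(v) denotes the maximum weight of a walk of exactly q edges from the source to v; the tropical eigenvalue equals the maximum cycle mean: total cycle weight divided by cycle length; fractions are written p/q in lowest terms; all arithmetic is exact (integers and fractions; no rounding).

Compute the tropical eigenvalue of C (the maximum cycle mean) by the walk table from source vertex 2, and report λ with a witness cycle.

q=0: [-∞, 0, -∞]
q=1: [-10, -∞, 9]
q=2: [2, 13, 2]
q=3: [3, 6, 22]
Optimal cycle mean attained by: cycle 2->3->2, total 9 + 4, length 2.
Answer: λ = 13/2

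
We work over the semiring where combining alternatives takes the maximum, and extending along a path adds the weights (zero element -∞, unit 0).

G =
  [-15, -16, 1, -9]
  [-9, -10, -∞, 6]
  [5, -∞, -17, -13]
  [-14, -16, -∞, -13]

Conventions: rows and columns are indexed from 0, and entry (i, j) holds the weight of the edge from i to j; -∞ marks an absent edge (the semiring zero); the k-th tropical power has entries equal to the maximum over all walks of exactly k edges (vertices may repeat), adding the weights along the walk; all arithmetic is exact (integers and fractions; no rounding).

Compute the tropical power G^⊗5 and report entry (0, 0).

G^⊗2:
  [6, -25, -14, -10]
  [-8, -10, -8, -4]
  [-10, -11, 6, -4]
  [-25, -26, -13, -10]
G^⊗3:
  [-9, -10, 7, -3]
  [-3, -20, -7, -4]
  [11, -20, -9, -5]
  [-8, -26, -24, -20]
G^⊗4:
  [12, -19, -8, -4]
  [-2, -19, -2, -12]
  [-4, -5, 12, 2]
  [-19, -24, -7, -17]
G^⊗5:
  [-3, -4, 13, 3]
  [3, -18, -1, -11]
  [17, -14, -3, 1]
  [-2, -33, -18, -18]
Key observation: the optimum is the walk 0->0->2->0->2->0, with weight (-15) + 1 + 5 + 1 + 5 = -3.
Optimal value attained by: walk 0->0->2->0->2->0.
Answer: (G^⊗5)[0][0] = -3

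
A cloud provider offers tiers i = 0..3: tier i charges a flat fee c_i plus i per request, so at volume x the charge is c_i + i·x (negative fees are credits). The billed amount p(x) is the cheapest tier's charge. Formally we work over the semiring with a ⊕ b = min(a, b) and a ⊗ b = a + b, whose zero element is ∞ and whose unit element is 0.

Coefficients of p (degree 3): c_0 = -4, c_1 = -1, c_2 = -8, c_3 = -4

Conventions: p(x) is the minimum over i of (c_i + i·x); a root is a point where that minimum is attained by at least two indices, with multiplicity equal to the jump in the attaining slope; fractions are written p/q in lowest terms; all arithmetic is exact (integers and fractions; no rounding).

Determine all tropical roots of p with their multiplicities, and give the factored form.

hull edge (i=0, c=-4) to (i=2, c=-8): slope -2, span 2
hull edge (i=2, c=-8) to (i=3, c=-4): slope 4, span 1
Factored form: p(x) = -4 ⊗ (x ⊕ (-4)) ⊗ (x ⊕ 2) ⊗ (x ⊕ 2)
Answer: roots = -4 (mult 1), 2 (mult 2)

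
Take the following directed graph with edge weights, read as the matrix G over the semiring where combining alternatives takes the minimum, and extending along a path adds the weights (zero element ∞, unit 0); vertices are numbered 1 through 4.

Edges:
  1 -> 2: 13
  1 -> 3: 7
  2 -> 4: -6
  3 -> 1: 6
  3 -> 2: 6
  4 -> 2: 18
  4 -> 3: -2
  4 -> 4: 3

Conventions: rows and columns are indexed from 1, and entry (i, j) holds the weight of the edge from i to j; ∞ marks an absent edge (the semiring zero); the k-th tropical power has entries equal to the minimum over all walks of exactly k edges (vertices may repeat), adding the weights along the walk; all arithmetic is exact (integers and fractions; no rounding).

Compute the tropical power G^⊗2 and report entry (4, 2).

G^⊗2:
  [13, 13, ∞, 7]
  [∞, 12, -8, -3]
  [∞, 19, 13, 0]
  [4, 4, 1, 6]
Key observation: the optimum is the walk 4->3->2, with weight (-2) + 6 = 4.
Optimal value attained by: walk 4->3->2.
Answer: (G^⊗2)[4][2] = 4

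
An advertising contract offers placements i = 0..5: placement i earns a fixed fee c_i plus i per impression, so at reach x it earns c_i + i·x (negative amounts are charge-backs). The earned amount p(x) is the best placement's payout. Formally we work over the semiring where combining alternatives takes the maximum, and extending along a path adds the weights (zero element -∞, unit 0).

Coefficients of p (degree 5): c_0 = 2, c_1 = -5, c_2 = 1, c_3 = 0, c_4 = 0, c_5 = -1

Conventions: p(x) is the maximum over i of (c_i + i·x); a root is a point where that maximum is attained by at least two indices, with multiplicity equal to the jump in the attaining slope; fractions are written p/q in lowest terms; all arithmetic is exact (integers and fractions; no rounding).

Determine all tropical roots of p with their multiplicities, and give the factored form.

hull edge (i=0, c=2) to (i=4, c=0): slope -1/2, span 4
hull edge (i=4, c=0) to (i=5, c=-1): slope -1, span 1
Factored form: p(x) = -1 ⊗ (x ⊕ 1/2) ⊗ (x ⊕ 1/2) ⊗ (x ⊕ 1/2) ⊗ (x ⊕ 1/2) ⊗ (x ⊕ 1)
Answer: roots = 1/2 (mult 4), 1 (mult 1)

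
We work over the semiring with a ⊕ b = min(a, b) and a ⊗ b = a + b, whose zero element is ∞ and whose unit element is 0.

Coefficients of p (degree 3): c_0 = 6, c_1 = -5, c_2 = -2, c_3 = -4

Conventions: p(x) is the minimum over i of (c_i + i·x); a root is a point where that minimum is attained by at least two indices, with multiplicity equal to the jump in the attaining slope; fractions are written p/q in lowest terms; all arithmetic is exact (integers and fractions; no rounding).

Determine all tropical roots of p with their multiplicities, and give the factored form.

hull edge (i=0, c=6) to (i=1, c=-5): slope -11, span 1
hull edge (i=1, c=-5) to (i=3, c=-4): slope 1/2, span 2
Factored form: p(x) = -4 ⊗ (x ⊕ (-1/2)) ⊗ (x ⊕ (-1/2)) ⊗ (x ⊕ 11)
Answer: roots = -1/2 (mult 2), 11 (mult 1)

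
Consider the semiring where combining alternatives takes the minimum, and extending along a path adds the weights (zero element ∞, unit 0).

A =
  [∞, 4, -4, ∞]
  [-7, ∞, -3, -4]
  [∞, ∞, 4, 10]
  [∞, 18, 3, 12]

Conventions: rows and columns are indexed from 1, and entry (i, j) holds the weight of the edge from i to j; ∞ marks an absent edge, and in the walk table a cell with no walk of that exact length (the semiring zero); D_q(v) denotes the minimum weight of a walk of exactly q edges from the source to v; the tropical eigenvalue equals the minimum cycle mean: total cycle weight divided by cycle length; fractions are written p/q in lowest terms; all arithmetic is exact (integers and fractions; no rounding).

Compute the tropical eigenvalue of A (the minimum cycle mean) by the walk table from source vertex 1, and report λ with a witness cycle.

q=0: [0, ∞, ∞, ∞]
q=1: [∞, 4, -4, ∞]
q=2: [-3, ∞, 0, 0]
q=3: [∞, 1, -7, 10]
q=4: [-6, 28, -3, -3]
Optimal cycle mean attained by: cycle 1->2->1, total 4 + (-7), length 2.
Answer: λ = -3/2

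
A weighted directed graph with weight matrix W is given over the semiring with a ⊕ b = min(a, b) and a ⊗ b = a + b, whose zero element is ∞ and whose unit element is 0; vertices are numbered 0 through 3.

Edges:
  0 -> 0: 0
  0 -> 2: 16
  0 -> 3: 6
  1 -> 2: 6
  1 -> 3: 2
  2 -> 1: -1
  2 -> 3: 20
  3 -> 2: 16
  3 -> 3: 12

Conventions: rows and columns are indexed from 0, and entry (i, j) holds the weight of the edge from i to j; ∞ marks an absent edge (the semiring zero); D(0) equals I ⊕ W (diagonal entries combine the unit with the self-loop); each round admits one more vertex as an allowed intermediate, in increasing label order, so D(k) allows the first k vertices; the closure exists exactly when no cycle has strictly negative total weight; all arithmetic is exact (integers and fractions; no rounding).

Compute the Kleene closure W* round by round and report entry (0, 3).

D(0):
  [0, ∞, 16, 6]
  [∞, 0, 6, 2]
  [∞, -1, 0, 20]
  [∞, ∞, 16, 0]
D(1):
  [0, ∞, 16, 6]
  [∞, 0, 6, 2]
  [∞, -1, 0, 20]
  [∞, ∞, 16, 0]
D(2):
  [0, ∞, 16, 6]
  [∞, 0, 6, 2]
  [∞, -1, 0, 1]
  [∞, ∞, 16, 0]
D(3):
  [0, 15, 16, 6]
  [∞, 0, 6, 2]
  [∞, -1, 0, 1]
  [∞, 15, 16, 0]
D(4):
  [0, 15, 16, 6]
  [∞, 0, 6, 2]
  [∞, -1, 0, 1]
  [∞, 15, 16, 0]
Answer: W*[0][3] = 6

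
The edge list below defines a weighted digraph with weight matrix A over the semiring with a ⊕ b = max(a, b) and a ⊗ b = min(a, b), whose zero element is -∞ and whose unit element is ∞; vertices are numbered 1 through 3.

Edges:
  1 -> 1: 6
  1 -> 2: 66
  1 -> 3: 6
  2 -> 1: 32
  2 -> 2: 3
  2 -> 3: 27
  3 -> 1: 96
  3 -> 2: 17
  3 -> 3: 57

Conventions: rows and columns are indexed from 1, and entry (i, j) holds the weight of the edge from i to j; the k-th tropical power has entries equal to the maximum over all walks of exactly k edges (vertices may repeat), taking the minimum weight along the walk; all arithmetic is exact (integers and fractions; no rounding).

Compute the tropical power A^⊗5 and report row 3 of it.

A^⊗2:
  [32, 6, 27]
  [27, 32, 27]
  [57, 66, 57]
A^⊗3:
  [27, 32, 27]
  [32, 27, 27]
  [57, 57, 57]
A^⊗4:
  [32, 27, 27]
  [27, 32, 27]
  [57, 57, 57]
A^⊗5:
  [27, 32, 27]
  [32, 27, 27]
  [57, 57, 57]
Answer: row 3 of A^⊗5 = [57, 57, 57]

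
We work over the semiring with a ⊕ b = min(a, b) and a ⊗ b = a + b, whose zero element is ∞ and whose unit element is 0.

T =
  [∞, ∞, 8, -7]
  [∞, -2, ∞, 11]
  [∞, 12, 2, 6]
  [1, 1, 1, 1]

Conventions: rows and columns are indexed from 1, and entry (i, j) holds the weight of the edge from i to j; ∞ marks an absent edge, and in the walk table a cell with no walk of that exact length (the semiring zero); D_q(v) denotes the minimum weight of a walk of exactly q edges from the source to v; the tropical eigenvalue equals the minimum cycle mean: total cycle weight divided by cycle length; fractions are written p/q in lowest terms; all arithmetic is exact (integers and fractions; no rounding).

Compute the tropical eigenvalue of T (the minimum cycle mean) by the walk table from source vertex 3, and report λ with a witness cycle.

q=0: [∞, ∞, 0, ∞]
q=1: [∞, 12, 2, 6]
q=2: [7, 7, 4, 7]
q=3: [8, 5, 6, 0]
q=4: [1, 1, 1, 1]
Optimal cycle mean attained by: cycle 1->4->1, total (-7) + 1, length 2.
Answer: λ = -3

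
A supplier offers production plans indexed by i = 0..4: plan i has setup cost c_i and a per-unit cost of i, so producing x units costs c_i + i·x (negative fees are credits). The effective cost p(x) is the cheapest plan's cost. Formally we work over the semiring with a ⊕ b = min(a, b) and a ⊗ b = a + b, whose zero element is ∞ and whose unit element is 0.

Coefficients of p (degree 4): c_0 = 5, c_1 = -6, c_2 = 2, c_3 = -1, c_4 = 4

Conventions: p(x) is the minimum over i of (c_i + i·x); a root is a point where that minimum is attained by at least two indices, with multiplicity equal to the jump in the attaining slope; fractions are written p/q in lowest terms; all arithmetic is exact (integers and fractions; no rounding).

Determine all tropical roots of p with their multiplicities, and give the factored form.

hull edge (i=0, c=5) to (i=1, c=-6): slope -11, span 1
hull edge (i=1, c=-6) to (i=3, c=-1): slope 5/2, span 2
hull edge (i=3, c=-1) to (i=4, c=4): slope 5, span 1
Factored form: p(x) = 4 ⊗ (x ⊕ (-5)) ⊗ (x ⊕ (-5/2)) ⊗ (x ⊕ (-5/2)) ⊗ (x ⊕ 11)
Answer: roots = -5 (mult 1), -5/2 (mult 2), 11 (mult 1)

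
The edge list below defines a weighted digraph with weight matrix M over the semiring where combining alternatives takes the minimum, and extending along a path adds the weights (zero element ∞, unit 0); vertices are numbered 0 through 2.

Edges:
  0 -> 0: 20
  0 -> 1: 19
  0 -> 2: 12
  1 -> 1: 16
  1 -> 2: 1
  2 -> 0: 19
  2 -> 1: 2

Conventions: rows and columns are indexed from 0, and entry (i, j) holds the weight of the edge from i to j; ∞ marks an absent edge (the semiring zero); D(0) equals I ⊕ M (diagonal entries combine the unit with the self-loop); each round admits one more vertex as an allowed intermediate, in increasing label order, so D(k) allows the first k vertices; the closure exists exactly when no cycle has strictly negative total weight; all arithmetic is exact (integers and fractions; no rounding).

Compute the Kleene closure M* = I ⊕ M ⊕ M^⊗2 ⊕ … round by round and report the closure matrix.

D(0):
  [0, 19, 12]
  [∞, 0, 1]
  [19, 2, 0]
D(1):
  [0, 19, 12]
  [∞, 0, 1]
  [19, 2, 0]
D(2):
  [0, 19, 12]
  [∞, 0, 1]
  [19, 2, 0]
D(3):
  [0, 14, 12]
  [20, 0, 1]
  [19, 2, 0]
Answer: M* = [[0, 14, 12], [20, 0, 1], [19, 2, 0]]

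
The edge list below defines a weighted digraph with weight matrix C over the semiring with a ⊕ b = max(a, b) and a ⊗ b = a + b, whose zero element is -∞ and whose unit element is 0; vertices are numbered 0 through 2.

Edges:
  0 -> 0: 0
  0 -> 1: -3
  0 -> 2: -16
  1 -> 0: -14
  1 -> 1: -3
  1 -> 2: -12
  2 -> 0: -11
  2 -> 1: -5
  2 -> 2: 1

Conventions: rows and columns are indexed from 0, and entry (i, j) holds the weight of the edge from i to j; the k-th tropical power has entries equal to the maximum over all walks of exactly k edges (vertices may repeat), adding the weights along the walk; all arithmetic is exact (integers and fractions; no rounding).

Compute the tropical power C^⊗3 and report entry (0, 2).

C^⊗2:
  [0, -3, -15]
  [-14, -6, -11]
  [-10, -4, 2]
C^⊗3:
  [0, -3, -14]
  [-14, -9, -10]
  [-9, -3, 3]
Key observation: the optimum is the walk 0->1->2->2, with weight (-3) + (-12) + 1 = -14.
Optimal value attained by: walk 0->1->2->2.
Answer: (C^⊗3)[0][2] = -14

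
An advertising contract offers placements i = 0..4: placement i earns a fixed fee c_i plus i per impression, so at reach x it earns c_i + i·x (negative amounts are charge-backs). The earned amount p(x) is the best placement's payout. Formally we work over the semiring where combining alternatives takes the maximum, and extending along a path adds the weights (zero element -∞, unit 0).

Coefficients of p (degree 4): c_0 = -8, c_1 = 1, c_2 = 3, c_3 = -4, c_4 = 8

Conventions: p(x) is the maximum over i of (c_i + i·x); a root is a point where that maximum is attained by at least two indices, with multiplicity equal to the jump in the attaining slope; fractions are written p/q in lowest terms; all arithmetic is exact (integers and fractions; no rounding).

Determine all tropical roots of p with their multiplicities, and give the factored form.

hull edge (i=0, c=-8) to (i=1, c=1): slope 9, span 1
hull edge (i=1, c=1) to (i=4, c=8): slope 7/3, span 3
Factored form: p(x) = 8 ⊗ (x ⊕ (-9)) ⊗ (x ⊕ (-7/3)) ⊗ (x ⊕ (-7/3)) ⊗ (x ⊕ (-7/3))
Answer: roots = -9 (mult 1), -7/3 (mult 3)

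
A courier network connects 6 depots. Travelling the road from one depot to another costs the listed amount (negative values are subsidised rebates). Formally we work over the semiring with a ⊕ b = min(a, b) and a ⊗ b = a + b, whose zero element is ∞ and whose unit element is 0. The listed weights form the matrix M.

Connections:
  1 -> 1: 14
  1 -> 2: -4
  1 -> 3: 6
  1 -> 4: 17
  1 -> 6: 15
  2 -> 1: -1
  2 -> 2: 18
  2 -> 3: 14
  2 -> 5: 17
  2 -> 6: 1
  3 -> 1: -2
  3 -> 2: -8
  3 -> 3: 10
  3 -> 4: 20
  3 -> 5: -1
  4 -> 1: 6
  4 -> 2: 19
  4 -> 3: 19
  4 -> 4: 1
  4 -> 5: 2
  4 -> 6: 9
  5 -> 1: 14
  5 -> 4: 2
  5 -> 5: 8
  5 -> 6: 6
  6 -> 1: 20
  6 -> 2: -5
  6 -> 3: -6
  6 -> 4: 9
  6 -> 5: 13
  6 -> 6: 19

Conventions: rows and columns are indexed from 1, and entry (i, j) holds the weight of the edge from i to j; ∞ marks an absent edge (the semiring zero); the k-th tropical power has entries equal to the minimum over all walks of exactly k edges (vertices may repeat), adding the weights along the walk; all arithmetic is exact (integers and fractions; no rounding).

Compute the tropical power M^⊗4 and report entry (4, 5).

M^⊗2:
  [-5, -2, 9, 18, 5, -3]
  [12, -5, -5, 10, 13, 14]
  [-9, -6, 4, 1, 7, -7]
  [7, 2, 3, 2, 3, 8]
  [8, 1, 0, 3, 4, 11]
  [-8, -14, 4, 10, -7, -4]
M^⊗3:
  [-3, -9, -9, 6, 8, -1]
  [-7, -13, 5, 11, -6, -4]
  [-7, -13, -13, 2, 3, -5]
  [1, -5, 2, 3, 2, 3]
  [-2, -8, 5, 4, -1, 2]
  [-15, -12, -10, -5, 1, -13]
M^⊗4:
  [-11, -17, -7, 7, -10, -8]
  [-14, -11, -10, -4, 2, -12]
  [-15, -21, -11, 3, -14, -12]
  [-6, -6, -3, 4, 1, -4]
  [-9, -6, -4, 1, 4, -7]
  [-13, -19, -19, -4, -11, -11]
Key observation: the optimum is the walk 4->5->6->3->5, with weight 2 + 6 + (-6) + (-1) = 1.
Optimal value attained by: walk 4->5->6->3->5.
Answer: (M^⊗4)[4][5] = 1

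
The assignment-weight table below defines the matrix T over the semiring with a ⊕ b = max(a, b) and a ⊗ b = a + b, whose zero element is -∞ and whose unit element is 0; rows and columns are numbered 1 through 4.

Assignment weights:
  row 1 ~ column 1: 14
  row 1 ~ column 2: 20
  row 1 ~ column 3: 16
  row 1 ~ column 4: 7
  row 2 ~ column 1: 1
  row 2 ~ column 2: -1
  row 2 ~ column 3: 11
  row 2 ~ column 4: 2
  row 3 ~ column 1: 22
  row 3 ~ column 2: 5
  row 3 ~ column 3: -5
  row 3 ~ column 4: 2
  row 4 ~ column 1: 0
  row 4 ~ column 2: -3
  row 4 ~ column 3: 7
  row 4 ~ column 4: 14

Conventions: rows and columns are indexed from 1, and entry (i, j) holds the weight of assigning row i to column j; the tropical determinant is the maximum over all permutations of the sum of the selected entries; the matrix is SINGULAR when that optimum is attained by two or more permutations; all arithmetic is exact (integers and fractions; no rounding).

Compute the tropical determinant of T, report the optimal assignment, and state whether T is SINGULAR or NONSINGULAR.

σ = (1, 2, 3, 4): 14 + (-1) + (-5) + 14 = 22
σ = (1, 2, 4, 3): 14 + (-1) + 2 + 7 = 22
σ = (1, 3, 2, 4): 14 + 11 + 5 + 14 = 44
σ = (1, 3, 4, 2): 14 + 11 + 2 + (-3) = 24
σ = (1, 4, 2, 3): 14 + 2 + 5 + 7 = 28
σ = (1, 4, 3, 2): 14 + 2 + (-5) + (-3) = 8
σ = (2, 1, 3, 4): 20 + 1 + (-5) + 14 = 30
σ = (2, 1, 4, 3): 20 + 1 + 2 + 7 = 30
σ = (2, 3, 1, 4): 20 + 11 + 22 + 14 = 67
σ = (2, 3, 4, 1): 20 + 11 + 2 + 0 = 33
σ = (2, 4, 1, 3): 20 + 2 + 22 + 7 = 51
σ = (2, 4, 3, 1): 20 + 2 + (-5) + 0 = 17
σ = (3, 1, 2, 4): 16 + 1 + 5 + 14 = 36
σ = (3, 1, 4, 2): 16 + 1 + 2 + (-3) = 16
σ = (3, 2, 1, 4): 16 + (-1) + 22 + 14 = 51
σ = (3, 2, 4, 1): 16 + (-1) + 2 + 0 = 17
σ = (3, 4, 1, 2): 16 + 2 + 22 + (-3) = 37
σ = (3, 4, 2, 1): 16 + 2 + 5 + 0 = 23
σ = (4, 1, 2, 3): 7 + 1 + 5 + 7 = 20
σ = (4, 1, 3, 2): 7 + 1 + (-5) + (-3) = 0
σ = (4, 2, 1, 3): 7 + (-1) + 22 + 7 = 35
σ = (4, 2, 3, 1): 7 + (-1) + (-5) + 0 = 1
σ = (4, 3, 1, 2): 7 + 11 + 22 + (-3) = 37
σ = (4, 3, 2, 1): 7 + 11 + 5 + 0 = 23
Optimal value attained by: σ = (2, 3, 1, 4).
Answer: det⊕(T) = 67; verdict: NONSINGULAR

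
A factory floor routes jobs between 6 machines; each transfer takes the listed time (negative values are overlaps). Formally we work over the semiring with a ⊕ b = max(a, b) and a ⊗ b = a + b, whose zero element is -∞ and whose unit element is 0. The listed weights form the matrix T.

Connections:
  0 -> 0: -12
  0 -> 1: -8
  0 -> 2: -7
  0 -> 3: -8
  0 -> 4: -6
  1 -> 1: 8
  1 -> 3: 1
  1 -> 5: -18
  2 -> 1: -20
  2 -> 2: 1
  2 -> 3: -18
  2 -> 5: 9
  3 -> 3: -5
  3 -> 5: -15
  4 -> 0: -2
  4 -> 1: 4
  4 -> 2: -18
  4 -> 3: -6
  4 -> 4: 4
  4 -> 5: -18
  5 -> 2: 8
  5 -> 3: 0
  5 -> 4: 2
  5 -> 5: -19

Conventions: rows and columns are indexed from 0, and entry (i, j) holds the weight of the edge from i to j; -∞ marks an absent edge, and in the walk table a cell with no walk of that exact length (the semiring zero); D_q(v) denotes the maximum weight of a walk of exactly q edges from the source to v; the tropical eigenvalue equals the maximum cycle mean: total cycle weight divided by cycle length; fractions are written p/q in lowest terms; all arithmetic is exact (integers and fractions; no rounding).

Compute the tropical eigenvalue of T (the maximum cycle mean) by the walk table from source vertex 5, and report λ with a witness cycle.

q=0: [-∞, -∞, -∞, -∞, -∞, 0]
q=1: [-∞, -∞, 8, 0, 2, -19]
q=2: [0, 6, 9, -4, 6, 17]
q=3: [4, 14, 25, 17, 19, 18]
q=4: [17, 23, 26, 18, 23, 34]
q=5: [21, 31, 42, 34, 36, 35]
q=6: [34, 40, 43, 35, 40, 51]
Optimal cycle mean attained by: cycle 2->5->2, total 9 + 8, length 2.
Answer: λ = 17/2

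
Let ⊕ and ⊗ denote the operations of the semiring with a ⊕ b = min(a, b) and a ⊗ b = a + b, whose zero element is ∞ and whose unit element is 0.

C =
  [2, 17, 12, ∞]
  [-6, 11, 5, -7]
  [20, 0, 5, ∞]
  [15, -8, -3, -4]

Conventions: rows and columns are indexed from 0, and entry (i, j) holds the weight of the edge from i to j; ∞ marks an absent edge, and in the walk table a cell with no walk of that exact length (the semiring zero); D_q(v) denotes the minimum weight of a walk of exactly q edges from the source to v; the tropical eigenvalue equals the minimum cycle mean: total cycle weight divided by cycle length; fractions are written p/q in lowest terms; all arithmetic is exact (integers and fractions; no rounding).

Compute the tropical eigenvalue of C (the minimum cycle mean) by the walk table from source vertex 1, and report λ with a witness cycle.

q=0: [∞, 0, ∞, ∞]
q=1: [-6, 11, 5, -7]
q=2: [-4, -15, -10, -11]
q=3: [-21, -19, -14, -22]
q=4: [-25, -30, -25, -26]
Optimal cycle mean attained by: cycle 1->3->1, total (-7) + (-8), length 2.
Answer: λ = -15/2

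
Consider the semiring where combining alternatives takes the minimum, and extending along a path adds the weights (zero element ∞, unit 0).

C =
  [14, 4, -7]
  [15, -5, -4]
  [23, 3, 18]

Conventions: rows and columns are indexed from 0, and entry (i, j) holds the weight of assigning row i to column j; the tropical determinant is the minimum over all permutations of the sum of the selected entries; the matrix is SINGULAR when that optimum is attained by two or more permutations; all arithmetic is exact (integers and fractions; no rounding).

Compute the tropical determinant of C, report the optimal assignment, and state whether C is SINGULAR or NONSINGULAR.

σ = (0, 1, 2): 14 + (-5) + 18 = 27
σ = (0, 2, 1): 14 + (-4) + 3 = 13
σ = (1, 0, 2): 4 + 15 + 18 = 37
σ = (1, 2, 0): 4 + (-4) + 23 = 23
σ = (2, 0, 1): (-7) + 15 + 3 = 11
σ = (2, 1, 0): (-7) + (-5) + 23 = 11
Optimal value attained by: σ = (2, 0, 1).
Answer: det⊕(C) = 11; verdict: SINGULAR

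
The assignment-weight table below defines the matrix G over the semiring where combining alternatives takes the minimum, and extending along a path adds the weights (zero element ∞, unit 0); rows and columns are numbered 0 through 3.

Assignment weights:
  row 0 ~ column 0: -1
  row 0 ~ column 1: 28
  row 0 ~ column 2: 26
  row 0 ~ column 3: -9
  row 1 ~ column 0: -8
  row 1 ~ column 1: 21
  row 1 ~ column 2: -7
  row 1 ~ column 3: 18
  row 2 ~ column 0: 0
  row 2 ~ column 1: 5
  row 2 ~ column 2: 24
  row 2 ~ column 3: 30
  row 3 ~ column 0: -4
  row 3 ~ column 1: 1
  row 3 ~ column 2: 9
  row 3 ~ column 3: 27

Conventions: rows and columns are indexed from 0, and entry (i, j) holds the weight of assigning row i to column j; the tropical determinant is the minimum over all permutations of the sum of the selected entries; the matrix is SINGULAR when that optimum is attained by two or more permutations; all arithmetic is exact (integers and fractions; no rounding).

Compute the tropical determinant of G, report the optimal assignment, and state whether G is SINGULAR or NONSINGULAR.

σ = (0, 1, 2, 3): (-1) + 21 + 24 + 27 = 71
σ = (0, 1, 3, 2): (-1) + 21 + 30 + 9 = 59
σ = (0, 2, 1, 3): (-1) + (-7) + 5 + 27 = 24
σ = (0, 2, 3, 1): (-1) + (-7) + 30 + 1 = 23
σ = (0, 3, 1, 2): (-1) + 18 + 5 + 9 = 31
σ = (0, 3, 2, 1): (-1) + 18 + 24 + 1 = 42
σ = (1, 0, 2, 3): 28 + (-8) + 24 + 27 = 71
σ = (1, 0, 3, 2): 28 + (-8) + 30 + 9 = 59
σ = (1, 2, 0, 3): 28 + (-7) + 0 + 27 = 48
σ = (1, 2, 3, 0): 28 + (-7) + 30 + (-4) = 47
σ = (1, 3, 0, 2): 28 + 18 + 0 + 9 = 55
σ = (1, 3, 2, 0): 28 + 18 + 24 + (-4) = 66
σ = (2, 0, 1, 3): 26 + (-8) + 5 + 27 = 50
σ = (2, 0, 3, 1): 26 + (-8) + 30 + 1 = 49
σ = (2, 1, 0, 3): 26 + 21 + 0 + 27 = 74
σ = (2, 1, 3, 0): 26 + 21 + 30 + (-4) = 73
σ = (2, 3, 0, 1): 26 + 18 + 0 + 1 = 45
σ = (2, 3, 1, 0): 26 + 18 + 5 + (-4) = 45
σ = (3, 0, 1, 2): (-9) + (-8) + 5 + 9 = -3
σ = (3, 0, 2, 1): (-9) + (-8) + 24 + 1 = 8
σ = (3, 1, 0, 2): (-9) + 21 + 0 + 9 = 21
σ = (3, 1, 2, 0): (-9) + 21 + 24 + (-4) = 32
σ = (3, 2, 0, 1): (-9) + (-7) + 0 + 1 = -15
σ = (3, 2, 1, 0): (-9) + (-7) + 5 + (-4) = -15
Optimal value attained by: σ = (3, 2, 0, 1).
Answer: det⊕(G) = -15; verdict: SINGULAR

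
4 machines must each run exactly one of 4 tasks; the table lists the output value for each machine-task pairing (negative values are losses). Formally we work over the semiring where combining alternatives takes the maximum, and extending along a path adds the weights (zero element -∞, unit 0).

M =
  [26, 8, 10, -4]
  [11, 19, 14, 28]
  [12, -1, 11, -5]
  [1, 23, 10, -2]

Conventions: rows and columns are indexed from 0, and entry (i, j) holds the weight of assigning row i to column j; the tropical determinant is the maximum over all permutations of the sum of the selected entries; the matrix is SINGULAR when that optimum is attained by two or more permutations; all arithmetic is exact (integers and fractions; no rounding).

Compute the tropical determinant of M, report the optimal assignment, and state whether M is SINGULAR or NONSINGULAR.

σ = (0, 1, 2, 3): 26 + 19 + 11 + (-2) = 54
σ = (0, 1, 3, 2): 26 + 19 + (-5) + 10 = 50
σ = (0, 2, 1, 3): 26 + 14 + (-1) + (-2) = 37
σ = (0, 2, 3, 1): 26 + 14 + (-5) + 23 = 58
σ = (0, 3, 1, 2): 26 + 28 + (-1) + 10 = 63
σ = (0, 3, 2, 1): 26 + 28 + 11 + 23 = 88
σ = (1, 0, 2, 3): 8 + 11 + 11 + (-2) = 28
σ = (1, 0, 3, 2): 8 + 11 + (-5) + 10 = 24
σ = (1, 2, 0, 3): 8 + 14 + 12 + (-2) = 32
σ = (1, 2, 3, 0): 8 + 14 + (-5) + 1 = 18
σ = (1, 3, 0, 2): 8 + 28 + 12 + 10 = 58
σ = (1, 3, 2, 0): 8 + 28 + 11 + 1 = 48
σ = (2, 0, 1, 3): 10 + 11 + (-1) + (-2) = 18
σ = (2, 0, 3, 1): 10 + 11 + (-5) + 23 = 39
σ = (2, 1, 0, 3): 10 + 19 + 12 + (-2) = 39
σ = (2, 1, 3, 0): 10 + 19 + (-5) + 1 = 25
σ = (2, 3, 0, 1): 10 + 28 + 12 + 23 = 73
σ = (2, 3, 1, 0): 10 + 28 + (-1) + 1 = 38
σ = (3, 0, 1, 2): (-4) + 11 + (-1) + 10 = 16
σ = (3, 0, 2, 1): (-4) + 11 + 11 + 23 = 41
σ = (3, 1, 0, 2): (-4) + 19 + 12 + 10 = 37
σ = (3, 1, 2, 0): (-4) + 19 + 11 + 1 = 27
σ = (3, 2, 0, 1): (-4) + 14 + 12 + 23 = 45
σ = (3, 2, 1, 0): (-4) + 14 + (-1) + 1 = 10
Optimal value attained by: σ = (0, 3, 2, 1).
Answer: det⊕(M) = 88; verdict: NONSINGULAR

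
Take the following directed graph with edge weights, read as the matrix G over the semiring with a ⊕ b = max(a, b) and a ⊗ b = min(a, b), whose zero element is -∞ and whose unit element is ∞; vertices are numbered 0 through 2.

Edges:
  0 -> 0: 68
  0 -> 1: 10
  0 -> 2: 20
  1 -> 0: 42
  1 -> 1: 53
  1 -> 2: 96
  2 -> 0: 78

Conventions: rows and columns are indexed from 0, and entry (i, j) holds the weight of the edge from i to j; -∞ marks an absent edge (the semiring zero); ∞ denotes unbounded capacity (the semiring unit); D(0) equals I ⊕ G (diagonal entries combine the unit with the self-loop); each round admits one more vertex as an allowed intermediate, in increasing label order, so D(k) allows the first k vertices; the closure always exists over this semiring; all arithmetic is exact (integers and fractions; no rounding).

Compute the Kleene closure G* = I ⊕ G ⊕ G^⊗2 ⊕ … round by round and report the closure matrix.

D(0):
  [∞, 10, 20]
  [42, ∞, 96]
  [78, -∞, ∞]
D(1):
  [∞, 10, 20]
  [42, ∞, 96]
  [78, 10, ∞]
D(2):
  [∞, 10, 20]
  [42, ∞, 96]
  [78, 10, ∞]
D(3):
  [∞, 10, 20]
  [78, ∞, 96]
  [78, 10, ∞]
Answer: G* = [[∞, 10, 20], [78, ∞, 96], [78, 10, ∞]]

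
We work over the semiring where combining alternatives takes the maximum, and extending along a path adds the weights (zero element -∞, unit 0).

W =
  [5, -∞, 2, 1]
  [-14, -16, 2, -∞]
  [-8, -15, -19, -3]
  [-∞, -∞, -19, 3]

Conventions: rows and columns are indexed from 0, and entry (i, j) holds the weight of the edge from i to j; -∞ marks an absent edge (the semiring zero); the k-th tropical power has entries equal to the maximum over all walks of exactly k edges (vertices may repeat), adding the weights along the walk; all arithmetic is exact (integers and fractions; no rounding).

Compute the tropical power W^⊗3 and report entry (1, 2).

W^⊗2:
  [10, -13, 7, 6]
  [-6, -13, -12, -1]
  [-3, -31, -6, 0]
  [-27, -34, -16, 6]
W^⊗3:
  [15, -8, 12, 11]
  [-1, -27, -4, 2]
  [2, -21, -1, 3]
  [-22, -31, -13, 9]
Key observation: the optimum is the walk 1->2->0->2, with weight 2 + (-8) + 2 = -4.
Optimal value attained by: walk 1->2->0->2.
Answer: (W^⊗3)[1][2] = -4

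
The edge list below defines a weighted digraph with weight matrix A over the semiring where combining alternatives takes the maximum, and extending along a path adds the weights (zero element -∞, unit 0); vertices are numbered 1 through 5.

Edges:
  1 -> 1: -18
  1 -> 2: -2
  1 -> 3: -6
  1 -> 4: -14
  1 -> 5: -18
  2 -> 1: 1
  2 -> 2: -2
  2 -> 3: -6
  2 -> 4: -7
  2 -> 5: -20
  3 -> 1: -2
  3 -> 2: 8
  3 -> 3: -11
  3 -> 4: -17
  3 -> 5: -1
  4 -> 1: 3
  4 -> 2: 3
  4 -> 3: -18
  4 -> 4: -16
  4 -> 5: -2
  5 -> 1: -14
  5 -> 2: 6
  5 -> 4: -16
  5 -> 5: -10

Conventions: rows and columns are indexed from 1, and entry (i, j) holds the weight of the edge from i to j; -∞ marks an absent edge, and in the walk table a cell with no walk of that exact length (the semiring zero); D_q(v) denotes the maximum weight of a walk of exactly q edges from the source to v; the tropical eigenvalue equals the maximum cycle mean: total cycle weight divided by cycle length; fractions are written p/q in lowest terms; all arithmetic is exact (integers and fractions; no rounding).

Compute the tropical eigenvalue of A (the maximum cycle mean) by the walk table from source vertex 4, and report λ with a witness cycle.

q=0: [-∞, -∞, -∞, 0, -∞]
q=1: [3, 3, -18, -16, -2]
q=2: [4, 4, -3, -4, -12]
q=3: [5, 5, -2, -3, -4]
q=4: [6, 6, -1, -2, -3]
q=5: [7, 7, 0, -1, -2]
Optimal cycle mean attained by: cycle 1->3->2->1, total (-6) + 8 + 1, length 3.
Answer: λ = 1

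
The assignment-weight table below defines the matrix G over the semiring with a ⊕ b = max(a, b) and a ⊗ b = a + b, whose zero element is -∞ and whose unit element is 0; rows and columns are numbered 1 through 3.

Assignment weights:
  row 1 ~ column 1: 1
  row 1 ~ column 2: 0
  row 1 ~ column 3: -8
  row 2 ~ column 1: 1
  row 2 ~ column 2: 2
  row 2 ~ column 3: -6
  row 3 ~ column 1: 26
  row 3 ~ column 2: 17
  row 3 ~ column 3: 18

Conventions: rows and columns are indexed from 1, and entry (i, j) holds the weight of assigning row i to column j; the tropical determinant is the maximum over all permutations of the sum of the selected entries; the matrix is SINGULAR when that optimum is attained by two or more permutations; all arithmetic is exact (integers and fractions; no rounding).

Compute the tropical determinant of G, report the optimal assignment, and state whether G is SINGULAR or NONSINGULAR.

σ = (1, 2, 3): 1 + 2 + 18 = 21
σ = (1, 3, 2): 1 + (-6) + 17 = 12
σ = (2, 1, 3): 0 + 1 + 18 = 19
σ = (2, 3, 1): 0 + (-6) + 26 = 20
σ = (3, 1, 2): (-8) + 1 + 17 = 10
σ = (3, 2, 1): (-8) + 2 + 26 = 20
Optimal value attained by: σ = (1, 2, 3).
Answer: det⊕(G) = 21; verdict: NONSINGULAR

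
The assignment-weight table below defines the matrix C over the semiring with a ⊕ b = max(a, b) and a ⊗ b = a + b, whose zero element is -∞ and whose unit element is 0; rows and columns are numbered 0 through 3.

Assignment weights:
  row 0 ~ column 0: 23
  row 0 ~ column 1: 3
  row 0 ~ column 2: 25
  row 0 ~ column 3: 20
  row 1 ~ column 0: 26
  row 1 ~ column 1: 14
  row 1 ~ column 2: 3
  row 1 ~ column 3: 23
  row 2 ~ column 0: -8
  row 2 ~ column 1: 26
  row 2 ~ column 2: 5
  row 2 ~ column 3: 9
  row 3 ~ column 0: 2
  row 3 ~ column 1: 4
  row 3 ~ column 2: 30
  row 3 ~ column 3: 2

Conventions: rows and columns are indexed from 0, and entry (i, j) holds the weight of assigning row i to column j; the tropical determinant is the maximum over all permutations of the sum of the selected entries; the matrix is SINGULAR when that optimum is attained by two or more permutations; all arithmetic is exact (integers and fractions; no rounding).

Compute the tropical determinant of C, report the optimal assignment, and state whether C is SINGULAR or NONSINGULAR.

σ = (0, 1, 2, 3): 23 + 14 + 5 + 2 = 44
σ = (0, 1, 3, 2): 23 + 14 + 9 + 30 = 76
σ = (0, 2, 1, 3): 23 + 3 + 26 + 2 = 54
σ = (0, 2, 3, 1): 23 + 3 + 9 + 4 = 39
σ = (0, 3, 1, 2): 23 + 23 + 26 + 30 = 102
σ = (0, 3, 2, 1): 23 + 23 + 5 + 4 = 55
σ = (1, 0, 2, 3): 3 + 26 + 5 + 2 = 36
σ = (1, 0, 3, 2): 3 + 26 + 9 + 30 = 68
σ = (1, 2, 0, 3): 3 + 3 + (-8) + 2 = 0
σ = (1, 2, 3, 0): 3 + 3 + 9 + 2 = 17
σ = (1, 3, 0, 2): 3 + 23 + (-8) + 30 = 48
σ = (1, 3, 2, 0): 3 + 23 + 5 + 2 = 33
σ = (2, 0, 1, 3): 25 + 26 + 26 + 2 = 79
σ = (2, 0, 3, 1): 25 + 26 + 9 + 4 = 64
σ = (2, 1, 0, 3): 25 + 14 + (-8) + 2 = 33
σ = (2, 1, 3, 0): 25 + 14 + 9 + 2 = 50
σ = (2, 3, 0, 1): 25 + 23 + (-8) + 4 = 44
σ = (2, 3, 1, 0): 25 + 23 + 26 + 2 = 76
σ = (3, 0, 1, 2): 20 + 26 + 26 + 30 = 102
σ = (3, 0, 2, 1): 20 + 26 + 5 + 4 = 55
σ = (3, 1, 0, 2): 20 + 14 + (-8) + 30 = 56
σ = (3, 1, 2, 0): 20 + 14 + 5 + 2 = 41
σ = (3, 2, 0, 1): 20 + 3 + (-8) + 4 = 19
σ = (3, 2, 1, 0): 20 + 3 + 26 + 2 = 51
Optimal value attained by: σ = (0, 3, 1, 2).
Answer: det⊕(C) = 102; verdict: SINGULAR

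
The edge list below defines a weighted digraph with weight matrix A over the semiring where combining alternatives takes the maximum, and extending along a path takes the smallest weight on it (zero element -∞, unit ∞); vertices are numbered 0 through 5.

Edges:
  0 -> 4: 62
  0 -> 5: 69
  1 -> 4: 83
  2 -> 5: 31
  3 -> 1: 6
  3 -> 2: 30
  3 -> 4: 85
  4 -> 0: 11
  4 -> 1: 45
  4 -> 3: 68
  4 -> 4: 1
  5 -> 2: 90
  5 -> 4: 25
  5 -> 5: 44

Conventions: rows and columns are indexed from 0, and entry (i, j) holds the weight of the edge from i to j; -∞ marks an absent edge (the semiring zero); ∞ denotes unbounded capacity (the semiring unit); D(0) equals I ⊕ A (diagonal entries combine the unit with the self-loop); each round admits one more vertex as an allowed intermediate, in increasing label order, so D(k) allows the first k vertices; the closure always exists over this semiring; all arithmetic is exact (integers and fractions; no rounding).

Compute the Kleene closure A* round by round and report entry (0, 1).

D(0):
  [∞, -∞, -∞, -∞, 62, 69]
  [-∞, ∞, -∞, -∞, 83, -∞]
  [-∞, -∞, ∞, -∞, -∞, 31]
  [-∞, 6, 30, ∞, 85, -∞]
  [11, 45, -∞, 68, ∞, -∞]
  [-∞, -∞, 90, -∞, 25, ∞]
D(1):
  [∞, -∞, -∞, -∞, 62, 69]
  [-∞, ∞, -∞, -∞, 83, -∞]
  [-∞, -∞, ∞, -∞, -∞, 31]
  [-∞, 6, 30, ∞, 85, -∞]
  [11, 45, -∞, 68, ∞, 11]
  [-∞, -∞, 90, -∞, 25, ∞]
D(2):
  [∞, -∞, -∞, -∞, 62, 69]
  [-∞, ∞, -∞, -∞, 83, -∞]
  [-∞, -∞, ∞, -∞, -∞, 31]
  [-∞, 6, 30, ∞, 85, -∞]
  [11, 45, -∞, 68, ∞, 11]
  [-∞, -∞, 90, -∞, 25, ∞]
D(3):
  [∞, -∞, -∞, -∞, 62, 69]
  [-∞, ∞, -∞, -∞, 83, -∞]
  [-∞, -∞, ∞, -∞, -∞, 31]
  [-∞, 6, 30, ∞, 85, 30]
  [11, 45, -∞, 68, ∞, 11]
  [-∞, -∞, 90, -∞, 25, ∞]
D(4):
  [∞, -∞, -∞, -∞, 62, 69]
  [-∞, ∞, -∞, -∞, 83, -∞]
  [-∞, -∞, ∞, -∞, -∞, 31]
  [-∞, 6, 30, ∞, 85, 30]
  [11, 45, 30, 68, ∞, 30]
  [-∞, -∞, 90, -∞, 25, ∞]
D(5):
  [∞, 45, 30, 62, 62, 69]
  [11, ∞, 30, 68, 83, 30]
  [-∞, -∞, ∞, -∞, -∞, 31]
  [11, 45, 30, ∞, 85, 30]
  [11, 45, 30, 68, ∞, 30]
  [11, 25, 90, 25, 25, ∞]
D(6):
  [∞, 45, 69, 62, 62, 69]
  [11, ∞, 30, 68, 83, 30]
  [11, 25, ∞, 25, 25, 31]
  [11, 45, 30, ∞, 85, 30]
  [11, 45, 30, 68, ∞, 30]
  [11, 25, 90, 25, 25, ∞]
Answer: A*[0][1] = 45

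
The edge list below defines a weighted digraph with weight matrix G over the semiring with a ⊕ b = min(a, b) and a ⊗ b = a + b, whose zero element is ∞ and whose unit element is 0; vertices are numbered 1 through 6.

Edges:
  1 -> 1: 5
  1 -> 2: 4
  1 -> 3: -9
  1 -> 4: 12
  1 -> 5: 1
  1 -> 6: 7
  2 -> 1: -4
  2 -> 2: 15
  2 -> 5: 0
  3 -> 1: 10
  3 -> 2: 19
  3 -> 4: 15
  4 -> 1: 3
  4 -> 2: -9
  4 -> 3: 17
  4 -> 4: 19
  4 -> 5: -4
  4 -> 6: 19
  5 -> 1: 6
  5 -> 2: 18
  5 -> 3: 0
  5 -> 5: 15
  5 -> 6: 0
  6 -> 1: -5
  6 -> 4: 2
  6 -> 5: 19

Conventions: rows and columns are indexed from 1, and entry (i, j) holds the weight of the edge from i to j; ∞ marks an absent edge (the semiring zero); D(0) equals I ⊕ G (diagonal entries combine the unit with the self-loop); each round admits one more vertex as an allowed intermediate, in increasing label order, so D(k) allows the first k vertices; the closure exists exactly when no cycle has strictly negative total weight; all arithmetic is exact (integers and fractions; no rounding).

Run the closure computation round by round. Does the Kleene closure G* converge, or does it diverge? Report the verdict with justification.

D(0):
  [0, 4, -9, 12, 1, 7]
  [-4, 0, ∞, ∞, 0, ∞]
  [10, 19, 0, 15, ∞, ∞]
  [3, -9, 17, 0, -4, 19]
  [6, 18, 0, ∞, 0, 0]
  [-5, ∞, ∞, 2, 19, 0]
D(1):
  [0, 4, -9, 12, 1, 7]
  [-4, 0, -13, 8, -3, 3]
  [10, 14, 0, 15, 11, 17]
  [3, -9, -6, 0, -4, 10]
  [6, 10, -3, 18, 0, 0]
  [-5, -1, -14, 2, -4, 0]
Detection: at round 2, diagonal entry (4, 4) turns strictly negative.
Key observation: the cycle 4->2->1->4 has total weight (-9) + (-4) + 12, which is strictly negative.
Answer: DIVERGES — negative cycle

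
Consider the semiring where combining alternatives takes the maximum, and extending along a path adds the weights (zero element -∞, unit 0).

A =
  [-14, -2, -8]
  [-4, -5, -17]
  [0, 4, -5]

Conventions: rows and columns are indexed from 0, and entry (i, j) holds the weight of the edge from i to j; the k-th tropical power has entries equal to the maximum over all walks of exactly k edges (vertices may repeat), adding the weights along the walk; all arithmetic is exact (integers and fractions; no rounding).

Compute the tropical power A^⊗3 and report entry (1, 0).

A^⊗2:
  [-6, -4, -13]
  [-9, -6, -12]
  [0, -1, -8]
A^⊗3:
  [-8, -8, -14]
  [-10, -8, -17]
  [-5, -2, -8]
Key observation: the optimum is the walk 1->0->1->0, with weight (-4) + (-2) + (-4) = -10.
Optimal value attained by: walk 1->0->1->0.
Answer: (A^⊗3)[1][0] = -10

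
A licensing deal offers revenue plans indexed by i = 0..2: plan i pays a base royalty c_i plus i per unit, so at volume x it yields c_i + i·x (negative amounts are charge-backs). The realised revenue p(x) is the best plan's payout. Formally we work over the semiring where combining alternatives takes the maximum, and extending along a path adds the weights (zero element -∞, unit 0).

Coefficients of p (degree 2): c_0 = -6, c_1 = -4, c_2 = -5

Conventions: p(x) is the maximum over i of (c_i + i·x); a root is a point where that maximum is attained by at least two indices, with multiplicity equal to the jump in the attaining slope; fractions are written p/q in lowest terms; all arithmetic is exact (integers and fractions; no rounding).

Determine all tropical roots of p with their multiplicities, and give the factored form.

hull edge (i=0, c=-6) to (i=1, c=-4): slope 2, span 1
hull edge (i=1, c=-4) to (i=2, c=-5): slope -1, span 1
Factored form: p(x) = -5 ⊗ (x ⊕ (-2)) ⊗ (x ⊕ 1)
Answer: roots = -2 (mult 1), 1 (mult 1)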